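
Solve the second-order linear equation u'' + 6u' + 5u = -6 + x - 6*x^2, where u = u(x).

Characteristic equation r² + 6r + 5 = 0 factors as (r + 5)(r + 1) = 0, so r = -5, -1.
Hence u_h = C1*exp(-5*x) + C2*exp(-x).
For the particular solution try u_p = A0 + A1*x + A2*x^2. Substituting and matching coefficients of each power of x gives A0 = -552/125, A1 = 77/25, A2 = -6/5, so u_p = -552/125 - 6*x^2/5 + 77*x/25.

u = -552/125 - 6*x**2/5 + 77*x/25 + C1*exp(-5*x) + C2*exp(-x)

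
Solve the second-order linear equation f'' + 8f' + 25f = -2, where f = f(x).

Characteristic equation r² + 8r + 25 = 0 has discriminant (8)² - 4·(25) = -36 < 0, so r = -4 ± 3i.
Hence f_h = C1*cos(3*x)*exp(-4*x) + C2*exp(-4*x)*sin(3*x).
For the particular solution try f_p = A0. Substituting and matching coefficients of each power of x gives A0 = -2/25, so f_p = -2/25.

f = -2/25 + C1*cos(3*x)*exp(-4*x) + C2*exp(-4*x)*sin(3*x)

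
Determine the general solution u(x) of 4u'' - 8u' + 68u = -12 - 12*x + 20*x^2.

Divide through by 4: u'' - 2u' + 17u = -3 - 3*x + 5*x^2.
Characteristic equation r² - 2r + 17 = 0 has discriminant (-2)² - 4·(17) = -64 < 0, so r = 1 ± 4i.
Hence u_h = C1*cos(4*x)*exp(x) + C2*exp(x)*sin(4*x).
For the particular solution try u_p = A0 + A1*x + A2*x^2. Substituting and matching coefficients of each power of x gives A0 = -1099/4913, A1 = -31/289, A2 = 5/17, so u_p = -1099/4913 - 31*x/289 + 5*x^2/17.

u = -1099/4913 - 31*x/289 + 5*x**2/17 + C1*cos(4*x)*exp(x) + C2*exp(x)*sin(4*x)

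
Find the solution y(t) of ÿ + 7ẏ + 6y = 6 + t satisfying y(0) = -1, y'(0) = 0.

Characteristic equation r² + 7r + 6 = 0 factors as (r + 6)(r + 1) = 0, so r = -6, -1.
Hence y_h = C1*exp(-6*t) + C2*exp(-t).
For the particular solution try y_p = A0 + A1*t. Substituting and matching coefficients of each power of t gives A0 = 29/36, A1 = 1/6, so y_p = 29/36 + t/6.
General solution: y = 29/36 + t/6 + C1*exp(-6*t) + C2*exp(-t).
Apply the initial conditions: y(0) = 29/36 + C1 + C2 = -1 and y'(0) = 1/6 - C2 - 6*C1 = 0. Solving gives C1 = 71/180, C2 = -11/5.

y = 29/36 - 11*exp(-t)/5 + t/6 + 71*exp(-6*t)/180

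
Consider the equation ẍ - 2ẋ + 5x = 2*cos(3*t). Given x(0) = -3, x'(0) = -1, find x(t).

Characteristic equation r² - 2r + 5 = 0 has discriminant (-2)² - 4·(5) = -16 < 0, so r = 1 ± 2i.
Hence x_h = C1*cos(2*t)*exp(t) + C2*exp(t)*sin(2*t).
Try x_p = A*cos(3*t) + B*sin(3*t). Substituting and equating the coefficients of cos(3t) and sin(3t) gives A = -2/13, B = -3/13, so x_p = -3*sin(3*t)/13 - 2*cos(3*t)/13.
General solution: x = -3*sin(3*t)/13 - 2*cos(3*t)/13 + C1*cos(2*t)*exp(t) + C2*exp(t)*sin(2*t).
Apply the initial conditions: x(0) = -2/13 + C1 = -3 and x'(0) = -9/13 + C1 + 2*C2 = -1. Solving gives C1 = -37/13, C2 = 33/26.

x = -3*sin(3*t)/13 - 2*cos(3*t)/13 - 37*cos(2*t)*exp(t)/13 + 33*exp(t)*sin(2*t)/26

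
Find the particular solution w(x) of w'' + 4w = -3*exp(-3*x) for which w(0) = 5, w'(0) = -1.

Characteristic equation r² + 4 = 0 has discriminant (0)² - 4·(4) = -16 < 0, so r = ± 2i.
Hence w_h = C1*cos(2*x) + C2*sin(2*x).
Try w_p = A*exp(-3*x). Substituting into the equation and dividing by exp(-3*x) gives A = -3/13, so w_p = -3*exp(-3*x)/13.
General solution: w = -3*exp(-3*x)/13 + C1*cos(2*x) + C2*sin(2*x).
Apply the initial conditions: w(0) = -3/13 + C1 = 5 and w'(0) = 9/13 + 2*C2 = -1. Solving gives C1 = 68/13, C2 = -11/13.

w = -11*sin(2*x)/13 - 3*exp(-3*x)/13 + 68*cos(2*x)/13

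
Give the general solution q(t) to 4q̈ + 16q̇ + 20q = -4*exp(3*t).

q = -exp(3*t)/26 + C1*cos(t)*exp(-2*t) + C2*exp(-2*t)*sin(t)

Divide through by 4: q'' + 4q' + 5q = -exp(3*t).
Characteristic equation r² + 4r + 5 = 0 has discriminant (4)² - 4·(5) = -4 < 0, so r = -2 ± i.
Hence q_h = C1*cos(t)*exp(-2*t) + C2*exp(-2*t)*sin(t).
Try q_p = A*exp(3*t). Substituting into the equation and dividing by exp(3*t) gives A = -1/26, so q_p = -exp(3*t)/26.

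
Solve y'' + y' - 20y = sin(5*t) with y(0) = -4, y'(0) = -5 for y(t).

y = -340*exp(4*t)/123 - 37*exp(-5*t)/30 - 9*sin(5*t)/410 - cos(5*t)/410

Characteristic equation r² + r - 20 = 0 factors as (r + 5)(r - 4) = 0, so r = -5, 4.
Hence y_h = C1*exp(-5*t) + C2*exp(4*t).
Try y_p = A*cos(5*t) + B*sin(5*t). Substituting and equating the coefficients of cos(5t) and sin(5t) gives A = -1/410, B = -9/410, so y_p = -9*sin(5*t)/410 - cos(5*t)/410.
General solution: y = -9*sin(5*t)/410 - cos(5*t)/410 + C1*exp(-5*t) + C2*exp(4*t).
Apply the initial conditions: y(0) = -1/410 + C1 + C2 = -4 and y'(0) = -9/82 - 5*C1 + 4*C2 = -5. Solving gives C1 = -37/30, C2 = -340/123.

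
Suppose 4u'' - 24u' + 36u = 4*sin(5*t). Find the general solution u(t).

Divide through by 4: u'' - 6u' + 9u = sin(5*t).
Characteristic equation r² - 6r + 9 = 0 has discriminant (-6)² - 4·(9) = 0, so r = 3 is a repeated root.
Hence u_h = (C1 + C2*t)*exp(3*t).
Try u_p = A*cos(5*t) + B*sin(5*t). Substituting and equating the coefficients of cos(5t) and sin(5t) gives A = 15/578, B = -4/289, so u_p = -4*sin(5*t)/289 + 15*cos(5*t)/578.

u = -4*sin(5*t)/289 + 15*cos(5*t)/578 + C1*exp(3*t) + C2*t*exp(3*t)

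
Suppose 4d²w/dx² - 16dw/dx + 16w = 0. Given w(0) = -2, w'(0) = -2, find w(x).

w = -2*exp(2*x) + 2*x*exp(2*x)

Divide through by 4: w'' - 4w' + 4w = 0.
Characteristic equation r² - 4r + 4 = 0 has discriminant (-4)² - 4·(4) = 0, so r = 2 is a repeated root.
Hence w_h = (C1 + C2*x)*exp(2*x).
Apply the initial conditions: w(0) = C1 = -2 and w'(0) = C2 + 2*C1 = -2. Solving gives C1 = -2, C2 = 2.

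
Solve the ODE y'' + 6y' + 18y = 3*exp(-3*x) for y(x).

Characteristic equation r² + 6r + 18 = 0 has discriminant (6)² - 4·(18) = -36 < 0, so r = -3 ± 3i.
Hence y_h = C1*cos(3*x)*exp(-3*x) + C2*exp(-3*x)*sin(3*x).
Try y_p = A*exp(-3*x). Substituting into the equation and dividing by exp(-3*x) gives A = 1/3, so y_p = exp(-3*x)/3.

y = exp(-3*x)/3 + C1*cos(3*x)*exp(-3*x) + C2*exp(-3*x)*sin(3*x)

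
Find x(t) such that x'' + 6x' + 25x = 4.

Characteristic equation r² + 6r + 25 = 0 has discriminant (6)² - 4·(25) = -64 < 0, so r = -3 ± 4i.
Hence x_h = C1*cos(4*t)*exp(-3*t) + C2*exp(-3*t)*sin(4*t).
For the particular solution try x_p = A0. Substituting and matching coefficients of each power of t gives A0 = 4/25, so x_p = 4/25.

x = 4/25 + C1*cos(4*t)*exp(-3*t) + C2*exp(-3*t)*sin(4*t)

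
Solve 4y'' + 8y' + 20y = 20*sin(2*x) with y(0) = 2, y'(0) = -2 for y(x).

Divide through by 4: y'' + 2y' + 5y = 5*sin(2*x).
Characteristic equation r² + 2r + 5 = 0 has discriminant (2)² - 4·(5) = -16 < 0, so r = -1 ± 2i.
Hence y_h = C1*cos(2*x)*exp(-x) + C2*exp(-x)*sin(2*x).
Try y_p = A*cos(2*x) + B*sin(2*x). Substituting and equating the coefficients of cos(2x) and sin(2x) gives A = -20/17, B = 5/17, so y_p = -20*cos(2*x)/17 + 5*sin(2*x)/17.
General solution: y = -20*cos(2*x)/17 + 5*sin(2*x)/17 + C1*cos(2*x)*exp(-x) + C2*exp(-x)*sin(2*x).
Apply the initial conditions: y(0) = -20/17 + C1 = 2 and y'(0) = 10/17 - C1 + 2*C2 = -2. Solving gives C1 = 54/17, C2 = 5/17.

y = -20*cos(2*x)/17 + 5*sin(2*x)/17 + 5*exp(-x)*sin(2*x)/17 + 54*cos(2*x)*exp(-x)/17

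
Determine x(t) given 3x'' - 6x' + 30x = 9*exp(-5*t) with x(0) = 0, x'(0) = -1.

x = exp(-5*t)/15 - exp(t)*sin(3*t)/5 - cos(3*t)*exp(t)/15

Divide through by 3: x'' - 2x' + 10x = 3*exp(-5*t).
Characteristic equation r² - 2r + 10 = 0 has discriminant (-2)² - 4·(10) = -36 < 0, so r = 1 ± 3i.
Hence x_h = C1*cos(3*t)*exp(t) + C2*exp(t)*sin(3*t).
Try x_p = A*exp(-5*t). Substituting into the equation and dividing by exp(-5*t) gives A = 1/15, so x_p = exp(-5*t)/15.
General solution: x = exp(-5*t)/15 + C1*cos(3*t)*exp(t) + C2*exp(t)*sin(3*t).
Apply the initial conditions: x(0) = 1/15 + C1 = 0 and x'(0) = -1/3 + C1 + 3*C2 = -1. Solving gives C1 = -1/15, C2 = -1/5.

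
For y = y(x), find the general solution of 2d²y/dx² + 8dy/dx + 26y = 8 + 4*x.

Divide through by 2: y'' + 4y' + 13y = 4 + 2*x.
Characteristic equation r² + 4r + 13 = 0 has discriminant (4)² - 4·(13) = -36 < 0, so r = -2 ± 3i.
Hence y_h = C1*cos(3*x)*exp(-2*x) + C2*exp(-2*x)*sin(3*x).
For the particular solution try y_p = A0 + A1*x. Substituting and matching coefficients of each power of x gives A0 = 44/169, A1 = 2/13, so y_p = 44/169 + 2*x/13.

y = 44/169 + 2*x/13 + C1*cos(3*x)*exp(-2*x) + C2*exp(-2*x)*sin(3*x)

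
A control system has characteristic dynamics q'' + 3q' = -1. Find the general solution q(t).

q = C2 - t/3 + C1*exp(-3*t)

Characteristic equation r² + 3r = 0 factors as (r + 3)r = 0, so r = -3, 0.
Hence q_h = C1*exp(-3*t) + C2.
Since 0 is a characteristic root (multiplicity 1), multiply the polynomial trial by t: try q_p = A0*t. Substituting and matching coefficients of each power of t gives A0 = -1/3, so q_p = -t/3.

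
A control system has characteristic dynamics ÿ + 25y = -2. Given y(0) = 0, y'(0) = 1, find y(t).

y = -2/25 + sin(5*t)/5 + 2*cos(5*t)/25

Characteristic equation r² + 25 = 0 has discriminant (0)² - 4·(25) = -100 < 0, so r = ± 5i.
Hence y_h = C1*cos(5*t) + C2*sin(5*t).
For the particular solution try y_p = A0. Substituting and matching coefficients of each power of t gives A0 = -2/25, so y_p = -2/25.
General solution: y = -2/25 + C1*cos(5*t) + C2*sin(5*t).
Apply the initial conditions: y(0) = -2/25 + C1 = 0 and y'(0) = 5*C2 = 1. Solving gives C1 = 2/25, C2 = 1/5.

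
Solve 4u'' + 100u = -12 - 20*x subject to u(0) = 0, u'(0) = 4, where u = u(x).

u = -3/25 - x/5 + 3*cos(5*x)/25 + 21*sin(5*x)/25

Divide through by 4: u'' + 25u = -3 - 5*x.
Characteristic equation r² + 25 = 0 has discriminant (0)² - 4·(25) = -100 < 0, so r = ± 5i.
Hence u_h = C1*cos(5*x) + C2*sin(5*x).
For the particular solution try u_p = A0 + A1*x. Substituting and matching coefficients of each power of x gives A0 = -3/25, A1 = -1/5, so u_p = -3/25 - x/5.
General solution: u = -3/25 - x/5 + C1*cos(5*x) + C2*sin(5*x).
Apply the initial conditions: u(0) = -3/25 + C1 = 0 and u'(0) = -1/5 + 5*C2 = 4. Solving gives C1 = 3/25, C2 = 21/25.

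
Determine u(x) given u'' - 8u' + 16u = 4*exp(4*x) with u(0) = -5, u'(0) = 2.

Characteristic equation r² - 8r + 16 = 0 has discriminant (-8)² - 4·(16) = 0, so r = 4 is a repeated root.
Hence u_h = (C1 + C2*x)*exp(4*x).
Since exp(4*x) solves the homogeneous equation (r = 4 is a root of multiplicity 2), multiply the trial by x^2. Try u_p = A*x^2*exp(4*x). Substituting into the equation and dividing by exp(4*x) gives A = 2, so u_p = 2*x^2*exp(4*x).
General solution: u = C1*exp(4*x) + 2*x^2*exp(4*x) + C2*x*exp(4*x).
Apply the initial conditions: u(0) = C1 = -5 and u'(0) = C2 + 4*C1 = 2. Solving gives C1 = -5, C2 = 22.

u = -5*exp(4*x) + 2*x**2*exp(4*x) + 22*x*exp(4*x)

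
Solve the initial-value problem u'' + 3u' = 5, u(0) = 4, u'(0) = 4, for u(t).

u = 43/9 - 7*exp(-3*t)/9 + 5*t/3

Characteristic equation r² + 3r = 0 factors as (r + 3)r = 0, so r = -3, 0.
Hence u_h = C1*exp(-3*t) + C2.
Since 0 is a characteristic root (multiplicity 1), multiply the polynomial trial by t: try u_p = A0*t. Substituting and matching coefficients of each power of t gives A0 = 5/3, so u_p = 5*t/3.
General solution: u = C2 + 5*t/3 + C1*exp(-3*t).
Apply the initial conditions: u(0) = C1 + C2 = 4 and u'(0) = 5/3 - 3*C1 = 4. Solving gives C1 = -7/9, C2 = 43/9.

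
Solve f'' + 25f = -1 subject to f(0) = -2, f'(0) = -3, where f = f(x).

Characteristic equation r² + 25 = 0 has discriminant (0)² - 4·(25) = -100 < 0, so r = ± 5i.
Hence f_h = C1*cos(5*x) + C2*sin(5*x).
For the particular solution try f_p = A0. Substituting and matching coefficients of each power of x gives A0 = -1/25, so f_p = -1/25.
General solution: f = -1/25 + C1*cos(5*x) + C2*sin(5*x).
Apply the initial conditions: f(0) = -1/25 + C1 = -2 and f'(0) = 5*C2 = -3. Solving gives C1 = -49/25, C2 = -3/5.

f = -1/25 - 49*cos(5*x)/25 - 3*sin(5*x)/5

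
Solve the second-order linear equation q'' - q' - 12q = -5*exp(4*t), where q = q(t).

q = C1*exp(-3*t) + C2*exp(4*t) - 5*t*exp(4*t)/7

Characteristic equation r² - r - 12 = 0 factors as (r + 3)(r - 4) = 0, so r = -3, 4.
Hence q_h = C1*exp(-3*t) + C2*exp(4*t).
Since exp(4*t) solves the homogeneous equation (r = 4 is a root of multiplicity 1), multiply the trial by t. Try q_p = A*t*exp(4*t). Substituting into the equation and dividing by exp(4*t) gives A = -5/7, so q_p = -5*t*exp(4*t)/7.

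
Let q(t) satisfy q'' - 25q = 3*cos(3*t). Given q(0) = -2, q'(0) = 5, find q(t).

Characteristic equation r² - 25 = 0 factors as (r - 5)(r + 5) = 0, so r = 5, -5.
Hence q_h = C1*exp(5*t) + C2*exp(-5*t).
Try q_p = A*cos(3*t) + B*sin(3*t). Substituting and equating the coefficients of cos(3t) and sin(3t) gives A = -3/34, B = 0, so q_p = -3*cos(3*t)/34.
General solution: q = -3*cos(3*t)/34 + C1*exp(5*t) + C2*exp(-5*t).
Apply the initial conditions: q(0) = -3/34 + C1 + C2 = -2 and q'(0) = -5*C2 + 5*C1 = 5. Solving gives C1 = -31/68, C2 = -99/68.

q = -99*exp(-5*t)/68 - 31*exp(5*t)/68 - 3*cos(3*t)/34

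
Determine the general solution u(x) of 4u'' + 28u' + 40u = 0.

u = C1*exp(-2*x) + C2*exp(-5*x)

Divide through by 4: u'' + 7u' + 10u = 0.
Characteristic equation r² + 7r + 10 = 0 factors as (r + 2)(r + 5) = 0, so r = -2, -5.
Hence u_h = C1*exp(-2*x) + C2*exp(-5*x).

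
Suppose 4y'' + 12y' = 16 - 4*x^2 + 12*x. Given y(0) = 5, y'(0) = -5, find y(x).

y = 245/81 - x**3/9 + 11*x**2/18 + 25*x/27 + 160*exp(-3*x)/81

Divide through by 4: y'' + 3y' = 4 - x^2 + 3*x.
Characteristic equation r² + 3r = 0 factors as (r + 3)r = 0, so r = -3, 0.
Hence y_h = C1*exp(-3*x) + C2.
Since 0 is a characteristic root (multiplicity 1), multiply the polynomial trial by x: try y_p = x*(A0 + A1*x + A2*x^2). Substituting and matching coefficients of each power of x gives A0 = 25/27, A1 = 11/18, A2 = -1/9, so y_p = -x^3/9 + 11*x^2/18 + 25*x/27.
General solution: y = C2 - x^3/9 + 11*x^2/18 + 25*x/27 + C1*exp(-3*x).
Apply the initial conditions: y(0) = C1 + C2 = 5 and y'(0) = 25/27 - 3*C1 = -5. Solving gives C1 = 160/81, C2 = 245/81.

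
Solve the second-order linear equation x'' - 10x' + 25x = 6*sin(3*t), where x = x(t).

Characteristic equation r² - 10r + 25 = 0 has discriminant (-10)² - 4·(25) = 0, so r = 5 is a repeated root.
Hence x_h = (C1 + C2*t)*exp(5*t).
Try x_p = A*cos(3*t) + B*sin(3*t). Substituting and equating the coefficients of cos(3t) and sin(3t) gives A = 45/289, B = 24/289, so x_p = 24*sin(3*t)/289 + 45*cos(3*t)/289.

x = 24*sin(3*t)/289 + 45*cos(3*t)/289 + C1*exp(5*t) + C2*t*exp(5*t)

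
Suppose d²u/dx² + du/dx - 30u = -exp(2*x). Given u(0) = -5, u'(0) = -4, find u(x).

Characteristic equation r² + r - 30 = 0 factors as (r - 5)(r + 6) = 0, so r = 5, -6.
Hence u_h = C1*exp(5*x) + C2*exp(-6*x).
Try u_p = A*exp(2*x). Substituting into the equation and dividing by exp(2*x) gives A = 1/24, so u_p = exp(2*x)/24.
General solution: u = exp(2*x)/24 + C1*exp(5*x) + C2*exp(-6*x).
Apply the initial conditions: u(0) = 1/24 + C1 + C2 = -5 and u'(0) = 1/12 - 6*C2 + 5*C1 = -4. Solving gives C1 = -103/33, C2 = -169/88.

u = -169*exp(-6*x)/88 - 103*exp(5*x)/33 + exp(2*x)/24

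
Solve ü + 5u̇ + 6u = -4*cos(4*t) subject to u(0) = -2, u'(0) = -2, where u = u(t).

Characteristic equation r² + 5r + 6 = 0 factors as (r + 2)(r + 3) = 0, so r = -2, -3.
Hence u_h = C1*exp(-2*t) + C2*exp(-3*t).
Try u_p = A*cos(4*t) + B*sin(4*t). Substituting and equating the coefficients of cos(4t) and sin(4t) gives A = 2/25, B = -4/25, so u_p = -4*sin(4*t)/25 + 2*cos(4*t)/25.
General solution: u = -4*sin(4*t)/25 + 2*cos(4*t)/25 + C1*exp(-2*t) + C2*exp(-3*t).
Apply the initial conditions: u(0) = 2/25 + C1 + C2 = -2 and u'(0) = -16/25 - 3*C2 - 2*C1 = -2. Solving gives C1 = -38/5, C2 = 138/25.

u = -38*exp(-2*t)/5 - 4*sin(4*t)/25 + 2*cos(4*t)/25 + 138*exp(-3*t)/25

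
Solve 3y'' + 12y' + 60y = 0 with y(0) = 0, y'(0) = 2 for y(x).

Divide through by 3: y'' + 4y' + 20y = 0.
Characteristic equation r² + 4r + 20 = 0 has discriminant (4)² - 4·(20) = -64 < 0, so r = -2 ± 4i.
Hence y_h = C1*cos(4*x)*exp(-2*x) + C2*exp(-2*x)*sin(4*x).
Apply the initial conditions: y(0) = C1 = 0 and y'(0) = -2*C1 + 4*C2 = 2. Solving gives C1 = 0, C2 = 1/2.

y = exp(-2*x)*sin(4*x)/2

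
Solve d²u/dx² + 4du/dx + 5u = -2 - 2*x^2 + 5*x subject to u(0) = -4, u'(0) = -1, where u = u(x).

u = -194/125 - 2*x**2/5 + 41*x/25 - 942*exp(-2*x)*sin(x)/125 - 306*cos(x)*exp(-2*x)/125

Characteristic equation r² + 4r + 5 = 0 has discriminant (4)² - 4·(5) = -4 < 0, so r = -2 ± i.
Hence u_h = C1*cos(x)*exp(-2*x) + C2*exp(-2*x)*sin(x).
For the particular solution try u_p = A0 + A1*x + A2*x^2. Substituting and matching coefficients of each power of x gives A0 = -194/125, A1 = 41/25, A2 = -2/5, so u_p = -194/125 - 2*x^2/5 + 41*x/25.
General solution: u = -194/125 - 2*x^2/5 + 41*x/25 + C1*cos(x)*exp(-2*x) + C2*exp(-2*x)*sin(x).
Apply the initial conditions: u(0) = -194/125 + C1 = -4 and u'(0) = 41/25 + C2 - 2*C1 = -1. Solving gives C1 = -306/125, C2 = -942/125.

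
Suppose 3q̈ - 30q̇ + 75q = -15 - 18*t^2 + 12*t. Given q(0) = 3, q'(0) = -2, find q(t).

Divide through by 3: q'' - 10q' + 25q = -5 - 6*t^2 + 4*t.
Characteristic equation r² - 10r + 25 = 0 has discriminant (-10)² - 4·(25) = 0, so r = 5 is a repeated root.
Hence q_h = (C1 + C2*t)*exp(5*t).
For the particular solution try q_p = A0 + A1*t + A2*t^2. Substituting and matching coefficients of each power of t gives A0 = -121/625, A1 = -4/125, A2 = -6/25, so q_p = -121/625 - 6*t^2/25 - 4*t/125.
General solution: q = -121/625 - 6*t^2/25 - 4*t/125 + C1*exp(5*t) + C2*t*exp(5*t).
Apply the initial conditions: q(0) = -121/625 + C1 = 3 and q'(0) = -4/125 + C2 + 5*C1 = -2. Solving gives C1 = 1996/625, C2 = -2242/125.

q = -121/625 - 6*t**2/25 - 4*t/125 + 1996*exp(5*t)/625 - 2242*t*exp(5*t)/125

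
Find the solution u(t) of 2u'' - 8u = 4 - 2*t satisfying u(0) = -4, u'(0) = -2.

Divide through by 2: u'' - 4u = 2 - t.
Characteristic equation r² - 4 = 0 factors as (r - 2)(r + 2) = 0, so r = 2, -2.
Hence u_h = C1*exp(2*t) + C2*exp(-2*t).
For the particular solution try u_p = A0 + A1*t. Substituting and matching coefficients of each power of t gives A0 = -1/2, A1 = 1/4, so u_p = -1/2 + t/4.
General solution: u = -1/2 + t/4 + C1*exp(2*t) + C2*exp(-2*t).
Apply the initial conditions: u(0) = -1/2 + C1 + C2 = -4 and u'(0) = 1/4 - 2*C2 + 2*C1 = -2. Solving gives C1 = -37/16, C2 = -19/16.

u = -1/2 - 37*exp(2*t)/16 - 19*exp(-2*t)/16 + t/4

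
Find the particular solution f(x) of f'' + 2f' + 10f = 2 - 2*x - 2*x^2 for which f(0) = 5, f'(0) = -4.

Characteristic equation r² + 2r + 10 = 0 has discriminant (2)² - 4·(10) = -36 < 0, so r = -1 ± 3i.
Hence f_h = C1*cos(3*x)*exp(-x) + C2*exp(-x)*sin(3*x).
For the particular solution try f_p = A0 + A1*x + A2*x^2. Substituting and matching coefficients of each power of x gives A0 = 33/125, A1 = -3/25, A2 = -1/5, so f_p = 33/125 - 3*x/25 - x^2/5.
General solution: f = 33/125 - 3*x/25 - x^2/5 + C1*cos(3*x)*exp(-x) + C2*exp(-x)*sin(3*x).
Apply the initial conditions: f(0) = 33/125 + C1 = 5 and f'(0) = -3/25 - C1 + 3*C2 = -4. Solving gives C1 = 592/125, C2 = 107/375.

f = 33/125 - 3*x/25 - x**2/5 + 107*exp(-x)*sin(3*x)/375 + 592*cos(3*x)*exp(-x)/125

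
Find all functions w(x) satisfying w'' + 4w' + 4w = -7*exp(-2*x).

Characteristic equation r² + 4r + 4 = 0 has discriminant (4)² - 4·(4) = 0, so r = -2 is a repeated root.
Hence w_h = (C1 + C2*x)*exp(-2*x).
Since exp(-2*x) solves the homogeneous equation (r = -2 is a root of multiplicity 2), multiply the trial by x^2. Try w_p = A*x^2*exp(-2*x). Substituting into the equation and dividing by exp(-2*x) gives A = -7/2, so w_p = -7*x^2*exp(-2*x)/2.

w = C1*exp(-2*x) - 7*x**2*exp(-2*x)/2 + C2*x*exp(-2*x)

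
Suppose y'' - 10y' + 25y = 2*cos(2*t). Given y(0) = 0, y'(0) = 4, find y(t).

Characteristic equation r² - 10r + 25 = 0 has discriminant (-10)² - 4·(25) = 0, so r = 5 is a repeated root.
Hence y_h = (C1 + C2*t)*exp(5*t).
Try y_p = A*cos(2*t) + B*sin(2*t). Substituting and equating the coefficients of cos(2t) and sin(2t) gives A = 42/841, B = -40/841, so y_p = -40*sin(2*t)/841 + 42*cos(2*t)/841.
General solution: y = -40*sin(2*t)/841 + 42*cos(2*t)/841 + C1*exp(5*t) + C2*t*exp(5*t).
Apply the initial conditions: y(0) = 42/841 + C1 = 0 and y'(0) = -80/841 + C2 + 5*C1 = 4. Solving gives C1 = -42/841, C2 = 126/29.

y = -42*exp(5*t)/841 - 40*sin(2*t)/841 + 42*cos(2*t)/841 + 126*t*exp(5*t)/29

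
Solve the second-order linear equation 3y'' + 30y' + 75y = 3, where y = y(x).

y = 1/25 + C1*exp(-5*x) + C2*x*exp(-5*x)

Divide through by 3: y'' + 10y' + 25y = 1.
Characteristic equation r² + 10r + 25 = 0 has discriminant (10)² - 4·(25) = 0, so r = -5 is a repeated root.
Hence y_h = (C1 + C2*x)*exp(-5*x).
For the particular solution try y_p = A0. Substituting and matching coefficients of each power of x gives A0 = 1/25, so y_p = 1/25.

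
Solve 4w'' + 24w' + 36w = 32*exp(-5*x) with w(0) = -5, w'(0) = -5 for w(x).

w = -7*exp(-3*x) + 2*exp(-5*x) - 16*x*exp(-3*x)

Divide through by 4: w'' + 6w' + 9w = 8*exp(-5*x).
Characteristic equation r² + 6r + 9 = 0 has discriminant (6)² - 4·(9) = 0, so r = -3 is a repeated root.
Hence w_h = (C1 + C2*x)*exp(-3*x).
Try w_p = A*exp(-5*x). Substituting into the equation and dividing by exp(-5*x) gives A = 2, so w_p = 2*exp(-5*x).
General solution: w = 2*exp(-5*x) + C1*exp(-3*x) + C2*x*exp(-3*x).
Apply the initial conditions: w(0) = 2 + C1 = -5 and w'(0) = -10 + C2 - 3*C1 = -5. Solving gives C1 = -7, C2 = -16.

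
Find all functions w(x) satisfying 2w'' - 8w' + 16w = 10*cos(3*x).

Divide through by 2: w'' - 4w' + 8w = 5*cos(3*x).
Characteristic equation r² - 4r + 8 = 0 has discriminant (-4)² - 4·(8) = -16 < 0, so r = 2 ± 2i.
Hence w_h = C1*cos(2*x)*exp(2*x) + C2*exp(2*x)*sin(2*x).
Try w_p = A*cos(3*x) + B*sin(3*x). Substituting and equating the coefficients of cos(3x) and sin(3x) gives A = -1/29, B = -12/29, so w_p = -12*sin(3*x)/29 - cos(3*x)/29.

w = -12*sin(3*x)/29 - cos(3*x)/29 + C1*cos(2*x)*exp(2*x) + C2*exp(2*x)*sin(2*x)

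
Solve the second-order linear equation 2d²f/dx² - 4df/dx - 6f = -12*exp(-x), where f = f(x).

f = C1*exp(-x) + C2*exp(3*x) + 3*x*exp(-x)/2

Divide through by 2: f'' - 2f' - 3f = -6*exp(-x).
Characteristic equation r² - 2r - 3 = 0 factors as (r + 1)(r - 3) = 0, so r = -1, 3.
Hence f_h = C1*exp(-x) + C2*exp(3*x).
Since exp(-x) solves the homogeneous equation (r = -1 is a root of multiplicity 1), multiply the trial by x. Try f_p = A*x*exp(-x). Substituting into the equation and dividing by exp(-x) gives A = 3/2, so f_p = 3*x*exp(-x)/2.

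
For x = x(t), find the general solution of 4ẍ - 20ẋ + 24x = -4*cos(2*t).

x = -cos(2*t)/52 + 5*sin(2*t)/52 + C1*exp(2*t) + C2*exp(3*t)

Divide through by 4: x'' - 5x' + 6x = -cos(2*t).
Characteristic equation r² - 5r + 6 = 0 factors as (r - 2)(r - 3) = 0, so r = 2, 3.
Hence x_h = C1*exp(2*t) + C2*exp(3*t).
Try x_p = A*cos(2*t) + B*sin(2*t). Substituting and equating the coefficients of cos(2t) and sin(2t) gives A = -1/52, B = 5/52, so x_p = -cos(2*t)/52 + 5*sin(2*t)/52.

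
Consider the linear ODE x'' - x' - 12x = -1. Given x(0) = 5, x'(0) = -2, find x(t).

Characteristic equation r² - r - 12 = 0 factors as (r + 3)(r - 4) = 0, so r = -3, 4.
Hence x_h = C1*exp(-3*t) + C2*exp(4*t).
For the particular solution try x_p = A0. Substituting and matching coefficients of each power of t gives A0 = 1/12, so x_p = 1/12.
General solution: x = 1/12 + C1*exp(-3*t) + C2*exp(4*t).
Apply the initial conditions: x(0) = 1/12 + C1 + C2 = 5 and x'(0) = -3*C1 + 4*C2 = -2. Solving gives C1 = 65/21, C2 = 51/28.

x = 1/12 + 51*exp(4*t)/28 + 65*exp(-3*t)/21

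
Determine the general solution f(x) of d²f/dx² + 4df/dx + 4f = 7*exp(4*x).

f = 7*exp(4*x)/36 + C1*exp(-2*x) + C2*x*exp(-2*x)

Characteristic equation r² + 4r + 4 = 0 has discriminant (4)² - 4·(4) = 0, so r = -2 is a repeated root.
Hence f_h = (C1 + C2*x)*exp(-2*x).
Try f_p = A*exp(4*x). Substituting into the equation and dividing by exp(4*x) gives A = 7/36, so f_p = 7*exp(4*x)/36.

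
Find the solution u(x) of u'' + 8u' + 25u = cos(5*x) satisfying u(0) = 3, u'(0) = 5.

u = sin(5*x)/40 + 3*cos(3*x)*exp(-4*x) + 45*exp(-4*x)*sin(3*x)/8

Characteristic equation r² + 8r + 25 = 0 has discriminant (8)² - 4·(25) = -36 < 0, so r = -4 ± 3i.
Hence u_h = C1*cos(3*x)*exp(-4*x) + C2*exp(-4*x)*sin(3*x).
Try u_p = A*cos(5*x) + B*sin(5*x). Substituting and equating the coefficients of cos(5x) and sin(5x) gives A = 0, B = 1/40, so u_p = sin(5*x)/40.
General solution: u = sin(5*x)/40 + C1*cos(3*x)*exp(-4*x) + C2*exp(-4*x)*sin(3*x).
Apply the initial conditions: u(0) = C1 = 3 and u'(0) = 1/8 - 4*C1 + 3*C2 = 5. Solving gives C1 = 3, C2 = 45/8.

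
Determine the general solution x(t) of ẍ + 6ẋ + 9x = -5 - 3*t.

Characteristic equation r² + 6r + 9 = 0 has discriminant (6)² - 4·(9) = 0, so r = -3 is a repeated root.
Hence x_h = (C1 + C2*t)*exp(-3*t).
For the particular solution try x_p = A0 + A1*t. Substituting and matching coefficients of each power of t gives A0 = -1/3, A1 = -1/3, so x_p = -1/3 - t/3.

x = -1/3 - t/3 + C1*exp(-3*t) + C2*t*exp(-3*t)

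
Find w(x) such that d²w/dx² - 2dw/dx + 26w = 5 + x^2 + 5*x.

w = 899/4394 + x**2/26 + 67*x/338 + C1*cos(5*x)*exp(x) + C2*exp(x)*sin(5*x)

Characteristic equation r² - 2r + 26 = 0 has discriminant (-2)² - 4·(26) = -100 < 0, so r = 1 ± 5i.
Hence w_h = C1*cos(5*x)*exp(x) + C2*exp(x)*sin(5*x).
For the particular solution try w_p = A0 + A1*x + A2*x^2. Substituting and matching coefficients of each power of x gives A0 = 899/4394, A1 = 67/338, A2 = 1/26, so w_p = 899/4394 + x^2/26 + 67*x/338.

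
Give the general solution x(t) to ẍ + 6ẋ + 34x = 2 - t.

Characteristic equation r² + 6r + 34 = 0 has discriminant (6)² - 4·(34) = -100 < 0, so r = -3 ± 5i.
Hence x_h = C1*cos(5*t)*exp(-3*t) + C2*exp(-3*t)*sin(5*t).
For the particular solution try x_p = A0 + A1*t. Substituting and matching coefficients of each power of t gives A0 = 37/578, A1 = -1/34, so x_p = 37/578 - t/34.

x = 37/578 - t/34 + C1*cos(5*t)*exp(-3*t) + C2*exp(-3*t)*sin(5*t)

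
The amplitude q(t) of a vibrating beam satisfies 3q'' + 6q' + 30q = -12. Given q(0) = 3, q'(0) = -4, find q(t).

q = -2/5 - exp(-t)*sin(3*t)/5 + 17*cos(3*t)*exp(-t)/5

Divide through by 3: q'' + 2q' + 10q = -4.
Characteristic equation r² + 2r + 10 = 0 has discriminant (2)² - 4·(10) = -36 < 0, so r = -1 ± 3i.
Hence q_h = C1*cos(3*t)*exp(-t) + C2*exp(-t)*sin(3*t).
For the particular solution try q_p = A0. Substituting and matching coefficients of each power of t gives A0 = -2/5, so q_p = -2/5.
General solution: q = -2/5 + C1*cos(3*t)*exp(-t) + C2*exp(-t)*sin(3*t).
Apply the initial conditions: q(0) = -2/5 + C1 = 3 and q'(0) = -C1 + 3*C2 = -4. Solving gives C1 = 17/5, C2 = -1/5.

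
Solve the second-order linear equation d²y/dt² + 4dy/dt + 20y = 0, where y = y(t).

y = C1*cos(4*t)*exp(-2*t) + C2*exp(-2*t)*sin(4*t)

Characteristic equation r² + 4r + 20 = 0 has discriminant (4)² - 4·(20) = -64 < 0, so r = -2 ± 4i.
Hence y_h = C1*cos(4*t)*exp(-2*t) + C2*exp(-2*t)*sin(4*t).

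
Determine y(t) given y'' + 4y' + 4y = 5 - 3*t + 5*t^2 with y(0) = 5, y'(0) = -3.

Characteristic equation r² + 4r + 4 = 0 has discriminant (4)² - 4·(4) = 0, so r = -2 is a repeated root.
Hence y_h = (C1 + C2*t)*exp(-2*t).
For the particular solution try y_p = A0 + A1*t + A2*t^2. Substituting and matching coefficients of each power of t gives A0 = 31/8, A1 = -13/4, A2 = 5/4, so y_p = 31/8 - 13*t/4 + 5*t^2/4.
General solution: y = 31/8 - 13*t/4 + 5*t^2/4 + C1*exp(-2*t) + C2*t*exp(-2*t).
Apply the initial conditions: y(0) = 31/8 + C1 = 5 and y'(0) = -13/4 + C2 - 2*C1 = -3. Solving gives C1 = 9/8, C2 = 5/2.

y = 31/8 - 13*t/4 + 5*t**2/4 + 9*exp(-2*t)/8 + 5*t*exp(-2*t)/2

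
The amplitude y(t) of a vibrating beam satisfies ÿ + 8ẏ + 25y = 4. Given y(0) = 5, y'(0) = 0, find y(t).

y = 4/25 + 121*cos(3*t)*exp(-4*t)/25 + 484*exp(-4*t)*sin(3*t)/75

Characteristic equation r² + 8r + 25 = 0 has discriminant (8)² - 4·(25) = -36 < 0, so r = -4 ± 3i.
Hence y_h = C1*cos(3*t)*exp(-4*t) + C2*exp(-4*t)*sin(3*t).
For the particular solution try y_p = A0. Substituting and matching coefficients of each power of t gives A0 = 4/25, so y_p = 4/25.
General solution: y = 4/25 + C1*cos(3*t)*exp(-4*t) + C2*exp(-4*t)*sin(3*t).
Apply the initial conditions: y(0) = 4/25 + C1 = 5 and y'(0) = -4*C1 + 3*C2 = 0. Solving gives C1 = 121/25, C2 = 484/75.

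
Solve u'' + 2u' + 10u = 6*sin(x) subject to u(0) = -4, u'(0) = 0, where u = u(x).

u = -12*cos(x)/85 + 54*sin(x)/85 - 382*exp(-x)*sin(3*x)/255 - 328*cos(3*x)*exp(-x)/85

Characteristic equation r² + 2r + 10 = 0 has discriminant (2)² - 4·(10) = -36 < 0, so r = -1 ± 3i.
Hence u_h = C1*cos(3*x)*exp(-x) + C2*exp(-x)*sin(3*x).
Try u_p = A*cos(x) + B*sin(x). Substituting and equating the coefficients of cos(x) and sin(x) gives A = -12/85, B = 54/85, so u_p = -12*cos(x)/85 + 54*sin(x)/85.
General solution: u = -12*cos(x)/85 + 54*sin(x)/85 + C1*cos(3*x)*exp(-x) + C2*exp(-x)*sin(3*x).
Apply the initial conditions: u(0) = -12/85 + C1 = -4 and u'(0) = 54/85 - C1 + 3*C2 = 0. Solving gives C1 = -328/85, C2 = -382/255.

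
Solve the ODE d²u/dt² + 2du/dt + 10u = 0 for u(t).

Characteristic equation r² + 2r + 10 = 0 has discriminant (2)² - 4·(10) = -36 < 0, so r = -1 ± 3i.
Hence u_h = C1*cos(3*t)*exp(-t) + C2*exp(-t)*sin(3*t).

u = C1*cos(3*t)*exp(-t) + C2*exp(-t)*sin(3*t)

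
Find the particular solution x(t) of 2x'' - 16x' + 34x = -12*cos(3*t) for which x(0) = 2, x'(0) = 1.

x = -3*cos(3*t)/40 + 9*sin(3*t)/40 - 319*exp(4*t)*sin(t)/40 + 83*cos(t)*exp(4*t)/40

Divide through by 2: x'' - 8x' + 17x = -6*cos(3*t).
Characteristic equation r² - 8r + 17 = 0 has discriminant (-8)² - 4·(17) = -4 < 0, so r = 4 ± i.
Hence x_h = C1*cos(t)*exp(4*t) + C2*exp(4*t)*sin(t).
Try x_p = A*cos(3*t) + B*sin(3*t). Substituting and equating the coefficients of cos(3t) and sin(3t) gives A = -3/40, B = 9/40, so x_p = -3*cos(3*t)/40 + 9*sin(3*t)/40.
General solution: x = -3*cos(3*t)/40 + 9*sin(3*t)/40 + C1*cos(t)*exp(4*t) + C2*exp(4*t)*sin(t).
Apply the initial conditions: x(0) = -3/40 + C1 = 2 and x'(0) = 27/40 + C2 + 4*C1 = 1. Solving gives C1 = 83/40, C2 = -319/40.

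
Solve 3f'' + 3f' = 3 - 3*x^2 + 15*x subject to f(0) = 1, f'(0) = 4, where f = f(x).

Divide through by 3: f'' + f' = 1 - x^2 + 5*x.
Characteristic equation r² + r = 0 factors as (r + 1)r = 0, so r = -1, 0.
Hence f_h = C1*exp(-x) + C2.
Since 0 is a characteristic root (multiplicity 1), multiply the polynomial trial by x: try f_p = x*(A0 + A1*x + A2*x^2). Substituting and matching coefficients of each power of x gives A0 = -6, A1 = 7/2, A2 = -1/3, so f_p = -6*x - x^3/3 + 7*x^2/2.
General solution: f = C2 - 6*x - x^3/3 + 7*x^2/2 + C1*exp(-x).
Apply the initial conditions: f(0) = C1 + C2 = 1 and f'(0) = -6 - C1 = 4. Solving gives C1 = -10, C2 = 11.

f = 11 - 10*exp(-x) - 6*x - x**3/3 + 7*x**2/2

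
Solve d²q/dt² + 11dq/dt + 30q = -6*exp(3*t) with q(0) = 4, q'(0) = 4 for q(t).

q = -74*exp(-6*t)/3 - exp(3*t)/12 + 115*exp(-5*t)/4

Characteristic equation r² + 11r + 30 = 0 factors as (r + 5)(r + 6) = 0, so r = -5, -6.
Hence q_h = C1*exp(-5*t) + C2*exp(-6*t).
Try q_p = A*exp(3*t). Substituting into the equation and dividing by exp(3*t) gives A = -1/12, so q_p = -exp(3*t)/12.
General solution: q = -exp(3*t)/12 + C1*exp(-5*t) + C2*exp(-6*t).
Apply the initial conditions: q(0) = -1/12 + C1 + C2 = 4 and q'(0) = -1/4 - 6*C2 - 5*C1 = 4. Solving gives C1 = 115/4, C2 = -74/3.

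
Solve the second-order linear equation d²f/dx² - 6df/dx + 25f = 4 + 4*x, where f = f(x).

Characteristic equation r² - 6r + 25 = 0 has discriminant (-6)² - 4·(25) = -64 < 0, so r = 3 ± 4i.
Hence f_h = C1*cos(4*x)*exp(3*x) + C2*exp(3*x)*sin(4*x).
For the particular solution try f_p = A0 + A1*x. Substituting and matching coefficients of each power of x gives A0 = 124/625, A1 = 4/25, so f_p = 124/625 + 4*x/25.

f = 124/625 + 4*x/25 + C1*cos(4*x)*exp(3*x) + C2*exp(3*x)*sin(4*x)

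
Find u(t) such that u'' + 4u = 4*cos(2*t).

u = C1*cos(2*t) + C2*sin(2*t) + t*sin(2*t)

Characteristic equation r² + 4 = 0 has discriminant (0)² - 4·(4) = -16 < 0, so r = ± 2i.
Hence u_h = C1*cos(2*t) + C2*sin(2*t).
Since ±2i are characteristic roots, multiply the trial by t. Try u_p = t*(A*cos(2*t) + B*sin(2*t)). Substituting and equating the coefficients of cos(2t) and sin(2t) gives A = 0, B = 1, so u_p = t*sin(2*t).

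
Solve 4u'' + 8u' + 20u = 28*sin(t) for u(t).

u = -7*cos(t)/10 + 7*sin(t)/5 + C1*cos(2*t)*exp(-t) + C2*exp(-t)*sin(2*t)

Divide through by 4: u'' + 2u' + 5u = 7*sin(t).
Characteristic equation r² + 2r + 5 = 0 has discriminant (2)² - 4·(5) = -16 < 0, so r = -1 ± 2i.
Hence u_h = C1*cos(2*t)*exp(-t) + C2*exp(-t)*sin(2*t).
Try u_p = A*cos(t) + B*sin(t). Substituting and equating the coefficients of cos(t) and sin(t) gives A = -7/10, B = 7/5, so u_p = -7*cos(t)/10 + 7*sin(t)/5.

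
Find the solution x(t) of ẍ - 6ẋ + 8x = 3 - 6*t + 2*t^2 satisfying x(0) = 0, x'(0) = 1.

x = 1/32 - 3*exp(2*t)/4 - 3*t/8 + t**2/4 + 23*exp(4*t)/32

Characteristic equation r² - 6r + 8 = 0 factors as (r - 2)(r - 4) = 0, so r = 2, 4.
Hence x_h = C1*exp(2*t) + C2*exp(4*t).
For the particular solution try x_p = A0 + A1*t + A2*t^2. Substituting and matching coefficients of each power of t gives A0 = 1/32, A1 = -3/8, A2 = 1/4, so x_p = 1/32 - 3*t/8 + t^2/4.
General solution: x = 1/32 - 3*t/8 + t^2/4 + C1*exp(2*t) + C2*exp(4*t).
Apply the initial conditions: x(0) = 1/32 + C1 + C2 = 0 and x'(0) = -3/8 + 2*C1 + 4*C2 = 1. Solving gives C1 = -3/4, C2 = 23/32.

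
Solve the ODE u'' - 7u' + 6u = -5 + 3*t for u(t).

Characteristic equation r² - 7r + 6 = 0 factors as (r - 6)(r - 1) = 0, so r = 6, 1.
Hence u_h = C1*exp(6*t) + C2*exp(t).
For the particular solution try u_p = A0 + A1*t. Substituting and matching coefficients of each power of t gives A0 = -1/4, A1 = 1/2, so u_p = -1/4 + t/2.

u = -1/4 + t/2 + C1*exp(6*t) + C2*exp(t)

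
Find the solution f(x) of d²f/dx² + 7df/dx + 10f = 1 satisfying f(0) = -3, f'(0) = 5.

Characteristic equation r² + 7r + 10 = 0 factors as (r + 5)(r + 2) = 0, so r = -5, -2.
Hence f_h = C1*exp(-5*x) + C2*exp(-2*x).
For the particular solution try f_p = A0. Substituting and matching coefficients of each power of x gives A0 = 1/10, so f_p = 1/10.
General solution: f = 1/10 + C1*exp(-5*x) + C2*exp(-2*x).
Apply the initial conditions: f(0) = 1/10 + C1 + C2 = -3 and f'(0) = -5*C1 - 2*C2 = 5. Solving gives C1 = 2/5, C2 = -7/2.

f = 1/10 - 7*exp(-2*x)/2 + 2*exp(-5*x)/5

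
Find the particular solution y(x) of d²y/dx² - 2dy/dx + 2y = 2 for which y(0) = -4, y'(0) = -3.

Characteristic equation r² - 2r + 2 = 0 has discriminant (-2)² - 4·(2) = -4 < 0, so r = 1 ± i.
Hence y_h = C1*cos(x)*exp(x) + C2*exp(x)*sin(x).
For the particular solution try y_p = A0. Substituting and matching coefficients of each power of x gives A0 = 1, so y_p = 1.
General solution: y = 1 + C1*cos(x)*exp(x) + C2*exp(x)*sin(x).
Apply the initial conditions: y(0) = 1 + C1 = -4 and y'(0) = C1 + C2 = -3. Solving gives C1 = -5, C2 = 2.

y = 1 - 5*cos(x)*exp(x) + 2*exp(x)*sin(x)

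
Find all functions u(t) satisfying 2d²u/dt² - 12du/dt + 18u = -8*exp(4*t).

u = -4*exp(4*t) + C1*exp(3*t) + C2*t*exp(3*t)

Divide through by 2: u'' - 6u' + 9u = -4*exp(4*t).
Characteristic equation r² - 6r + 9 = 0 has discriminant (-6)² - 4·(9) = 0, so r = 3 is a repeated root.
Hence u_h = (C1 + C2*t)*exp(3*t).
Try u_p = A*exp(4*t). Substituting into the equation and dividing by exp(4*t) gives A = -4, so u_p = -4*exp(4*t).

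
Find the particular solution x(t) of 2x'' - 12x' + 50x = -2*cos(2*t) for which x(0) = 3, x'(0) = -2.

Divide through by 2: x'' - 6x' + 25x = -cos(2*t).
Characteristic equation r² - 6r + 25 = 0 has discriminant (-6)² - 4·(25) = -64 < 0, so r = 3 ± 4i.
Hence x_h = C1*cos(4*t)*exp(3*t) + C2*exp(3*t)*sin(4*t).
Try x_p = A*cos(2*t) + B*sin(2*t). Substituting and equating the coefficients of cos(2t) and sin(2t) gives A = -7/195, B = 4/195, so x_p = -7*cos(2*t)/195 + 4*sin(2*t)/195.
General solution: x = -7*cos(2*t)/195 + 4*sin(2*t)/195 + C1*cos(4*t)*exp(3*t) + C2*exp(3*t)*sin(4*t).
Apply the initial conditions: x(0) = -7/195 + C1 = 3 and x'(0) = 8/195 + 3*C1 + 4*C2 = -2. Solving gives C1 = 592/195, C2 = -1087/390.

x = -7*cos(2*t)/195 + 4*sin(2*t)/195 - 1087*exp(3*t)*sin(4*t)/390 + 592*cos(4*t)*exp(3*t)/195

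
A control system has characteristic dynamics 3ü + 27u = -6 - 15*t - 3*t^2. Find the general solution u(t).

Divide through by 3: u'' + 9u = -2 - t^2 - 5*t.
Characteristic equation r² + 9 = 0 has discriminant (0)² - 4·(9) = -36 < 0, so r = ± 3i.
Hence u_h = C1*cos(3*t) + C2*sin(3*t).
For the particular solution try u_p = A0 + A1*t + A2*t^2. Substituting and matching coefficients of each power of t gives A0 = -16/81, A1 = -5/9, A2 = -1/9, so u_p = -16/81 - 5*t/9 - t^2/9.

u = -16/81 - 5*t/9 - t**2/9 + C1*cos(3*t) + C2*sin(3*t)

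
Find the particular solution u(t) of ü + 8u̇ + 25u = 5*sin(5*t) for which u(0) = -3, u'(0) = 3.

u = -cos(5*t)/8 - 23*cos(3*t)*exp(-4*t)/8 - 17*exp(-4*t)*sin(3*t)/6

Characteristic equation r² + 8r + 25 = 0 has discriminant (8)² - 4·(25) = -36 < 0, so r = -4 ± 3i.
Hence u_h = C1*cos(3*t)*exp(-4*t) + C2*exp(-4*t)*sin(3*t).
Try u_p = A*cos(5*t) + B*sin(5*t). Substituting and equating the coefficients of cos(5t) and sin(5t) gives A = -1/8, B = 0, so u_p = -cos(5*t)/8.
General solution: u = -cos(5*t)/8 + C1*cos(3*t)*exp(-4*t) + C2*exp(-4*t)*sin(3*t).
Apply the initial conditions: u(0) = -1/8 + C1 = -3 and u'(0) = -4*C1 + 3*C2 = 3. Solving gives C1 = -23/8, C2 = -17/6.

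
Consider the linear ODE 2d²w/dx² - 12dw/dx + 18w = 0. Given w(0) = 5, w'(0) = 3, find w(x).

Divide through by 2: w'' - 6w' + 9w = 0.
Characteristic equation r² - 6r + 9 = 0 has discriminant (-6)² - 4·(9) = 0, so r = 3 is a repeated root.
Hence w_h = (C1 + C2*x)*exp(3*x).
Apply the initial conditions: w(0) = C1 = 5 and w'(0) = C2 + 3*C1 = 3. Solving gives C1 = 5, C2 = -12.

w = 5*exp(3*x) - 12*x*exp(3*x)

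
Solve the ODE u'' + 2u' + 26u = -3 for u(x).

u = -3/26 + C1*cos(5*x)*exp(-x) + C2*exp(-x)*sin(5*x)

Characteristic equation r² + 2r + 26 = 0 has discriminant (2)² - 4·(26) = -100 < 0, so r = -1 ± 5i.
Hence u_h = C1*cos(5*x)*exp(-x) + C2*exp(-x)*sin(5*x).
For the particular solution try u_p = A0. Substituting and matching coefficients of each power of x gives A0 = -3/26, so u_p = -3/26.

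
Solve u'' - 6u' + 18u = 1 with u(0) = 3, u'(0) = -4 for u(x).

u = 1/18 - 77*exp(3*x)*sin(3*x)/18 + 53*cos(3*x)*exp(3*x)/18

Characteristic equation r² - 6r + 18 = 0 has discriminant (-6)² - 4·(18) = -36 < 0, so r = 3 ± 3i.
Hence u_h = C1*cos(3*x)*exp(3*x) + C2*exp(3*x)*sin(3*x).
For the particular solution try u_p = A0. Substituting and matching coefficients of each power of x gives A0 = 1/18, so u_p = 1/18.
General solution: u = 1/18 + C1*cos(3*x)*exp(3*x) + C2*exp(3*x)*sin(3*x).
Apply the initial conditions: u(0) = 1/18 + C1 = 3 and u'(0) = 3*C1 + 3*C2 = -4. Solving gives C1 = 53/18, C2 = -77/18.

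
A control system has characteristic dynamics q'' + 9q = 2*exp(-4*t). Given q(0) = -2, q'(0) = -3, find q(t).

q = -67*sin(3*t)/75 - 52*cos(3*t)/25 + 2*exp(-4*t)/25

Characteristic equation r² + 9 = 0 has discriminant (0)² - 4·(9) = -36 < 0, so r = ± 3i.
Hence q_h = C1*cos(3*t) + C2*sin(3*t).
Try q_p = A*exp(-4*t). Substituting into the equation and dividing by exp(-4*t) gives A = 2/25, so q_p = 2*exp(-4*t)/25.
General solution: q = 2*exp(-4*t)/25 + C1*cos(3*t) + C2*sin(3*t).
Apply the initial conditions: q(0) = 2/25 + C1 = -2 and q'(0) = -8/25 + 3*C2 = -3. Solving gives C1 = -52/25, C2 = -67/75.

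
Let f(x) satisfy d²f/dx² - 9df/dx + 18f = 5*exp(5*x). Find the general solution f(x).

Characteristic equation r² - 9r + 18 = 0 factors as (r - 6)(r - 3) = 0, so r = 6, 3.
Hence f_h = C1*exp(6*x) + C2*exp(3*x).
Try f_p = A*exp(5*x). Substituting into the equation and dividing by exp(5*x) gives A = -5/2, so f_p = -5*exp(5*x)/2.

f = -5*exp(5*x)/2 + C1*exp(6*x) + C2*exp(3*x)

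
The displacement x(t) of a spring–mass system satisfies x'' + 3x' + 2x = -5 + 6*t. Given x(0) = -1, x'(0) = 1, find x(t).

Characteristic equation r² + 3r + 2 = 0 factors as (r + 1)(r + 2) = 0, so r = -1, -2.
Hence x_h = C1*exp(-t) + C2*exp(-2*t).
For the particular solution try x_p = A0 + A1*t. Substituting and matching coefficients of each power of t gives A0 = -7, A1 = 3, so x_p = -7 + 3*t.
General solution: x = -7 + 3*t + C1*exp(-t) + C2*exp(-2*t).
Apply the initial conditions: x(0) = -7 + C1 + C2 = -1 and x'(0) = 3 - C1 - 2*C2 = 1. Solving gives C1 = 10, C2 = -4.

x = -7 - 4*exp(-2*t) + 3*t + 10*exp(-t)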